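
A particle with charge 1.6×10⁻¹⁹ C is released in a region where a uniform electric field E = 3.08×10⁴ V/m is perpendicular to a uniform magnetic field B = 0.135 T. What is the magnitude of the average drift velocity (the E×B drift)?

v_d ≈ 2.28×10⁵ m/s

The E×B drift speed is v_d = E/B.
v_d = 3.08×10⁴/0.135 = 2.28×10⁵ m/s.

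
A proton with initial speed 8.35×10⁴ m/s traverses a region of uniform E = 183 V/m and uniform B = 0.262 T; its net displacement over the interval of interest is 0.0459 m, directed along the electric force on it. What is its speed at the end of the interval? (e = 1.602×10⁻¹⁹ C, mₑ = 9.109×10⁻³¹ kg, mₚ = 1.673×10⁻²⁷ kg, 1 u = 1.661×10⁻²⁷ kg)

v_f ≈ 9.26×10⁴ m/s

B does no work; ΔKE = |q|E d.
½mv_f² = ½mv₀² + |q|Ed = ½(1.673×10⁻²⁷)(8.35×10⁴)² + (1.602×10⁻¹⁹)(183)(0.0459) ≈ 5.832×10⁻¹⁸ J + 1.346×10⁻¹⁸ J ≈ 7.178×10⁻¹⁸ J.
v_f = √(2·7.178×10⁻¹⁸/1.673×10⁻²⁷) ≈ 9.26×10⁴ m/s.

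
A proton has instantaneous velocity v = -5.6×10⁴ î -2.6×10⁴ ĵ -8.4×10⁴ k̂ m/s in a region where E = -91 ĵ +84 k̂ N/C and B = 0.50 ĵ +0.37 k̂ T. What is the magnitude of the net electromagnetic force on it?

v×B = (3.24×10⁴, 2.07×10⁴, -2.80×10⁴) N/C.
E + v×B = (3.24×10⁴, 2.06×10⁴, -2.79×10⁴) N/C.
F = q(E + v×B) = (1.602×10⁻¹⁹ C)·(3.24×10⁴, 2.06×10⁴, -2.79×10⁴) = (5.19×10⁻¹⁵, 3.30×10⁻¹⁵, -4.47×10⁻¹⁵) N.
|F| = 7.60×10⁻¹⁵ N.

|F| ≈ 7.60×10⁻¹⁵ N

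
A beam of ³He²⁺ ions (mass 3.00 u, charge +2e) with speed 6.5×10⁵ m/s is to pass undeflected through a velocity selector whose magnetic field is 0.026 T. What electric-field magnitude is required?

E = 1.7×10⁴ V/m

For straight-line motion qE = qvB, so E = vB.
E = 6.5×10⁵ × 0.026 = 1.7×10⁴ V/m.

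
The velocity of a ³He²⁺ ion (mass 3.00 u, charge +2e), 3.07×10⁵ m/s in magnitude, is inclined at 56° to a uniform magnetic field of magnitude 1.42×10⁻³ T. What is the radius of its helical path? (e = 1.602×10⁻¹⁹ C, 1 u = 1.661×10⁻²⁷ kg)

r ≈ 2.79 m

v⊥ = v sinθ = 3.07×10⁵·sin56° ≈ 2.545×10⁵ m/s.
r = m v⊥/(|q|B) = (4.983×10⁻²⁷)(2.545×10⁵)/((3.204×10⁻¹⁹)(1.42×10⁻³)) ≈ 2.79 m.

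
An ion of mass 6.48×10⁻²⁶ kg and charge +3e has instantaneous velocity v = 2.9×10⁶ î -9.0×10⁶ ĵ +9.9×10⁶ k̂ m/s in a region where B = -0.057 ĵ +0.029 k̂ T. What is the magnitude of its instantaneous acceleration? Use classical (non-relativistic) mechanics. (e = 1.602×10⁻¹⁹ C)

v×B = (3.03×10⁵, -8.41×10⁴, -1.65×10⁵) N/C.
F = q v×B = (4.806×10⁻¹⁹ C)·(3.03×10⁵, -8.41×10⁴, -1.65×10⁵) = (1.46×10⁻¹³, -4.04×10⁻¹⁴, -7.94×10⁻¹⁴) N.
|a| = |F|/m = 1.709×10⁻¹³/6.48×10⁻²⁶ ≈ 2.64×10¹² m/s².

|a| ≈ 2.64×10¹² m/s²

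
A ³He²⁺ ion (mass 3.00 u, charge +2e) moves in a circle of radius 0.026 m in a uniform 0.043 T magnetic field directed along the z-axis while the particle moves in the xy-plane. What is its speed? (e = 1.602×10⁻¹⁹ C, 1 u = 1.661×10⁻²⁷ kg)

From |q|vB = mv²/r, v = |q|Br/m.
v = (3.204×10⁻¹⁹)(0.043)(0.026)/4.983×10⁻²⁷ ≈ 7.2×10⁴ m/s.

v ≈ 7.2×10⁴ m/s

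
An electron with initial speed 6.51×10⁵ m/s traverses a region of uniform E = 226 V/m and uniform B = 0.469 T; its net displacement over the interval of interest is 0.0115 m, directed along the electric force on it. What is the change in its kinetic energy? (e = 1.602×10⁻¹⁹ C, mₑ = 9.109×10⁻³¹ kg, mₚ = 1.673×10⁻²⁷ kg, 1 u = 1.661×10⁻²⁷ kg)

ΔKE ≈ 4.16×10⁻¹⁹ J

The magnetic force is always ⟂ v and does no work; only the electric force changes KE.
ΔKE = F_E · d = |q|E d = (1.602×10⁻¹⁹)(226)(0.0115) ≈ 4.16×10⁻¹⁹ J.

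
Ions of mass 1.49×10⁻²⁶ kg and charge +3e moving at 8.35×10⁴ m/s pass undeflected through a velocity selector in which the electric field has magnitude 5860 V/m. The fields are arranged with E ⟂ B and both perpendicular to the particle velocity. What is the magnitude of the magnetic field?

Balance of forces in the selector: qE = qvB ⇒ B = E/v.
B = 5860/8.35×10⁴ = 0.0702 T.

B = 0.0702 T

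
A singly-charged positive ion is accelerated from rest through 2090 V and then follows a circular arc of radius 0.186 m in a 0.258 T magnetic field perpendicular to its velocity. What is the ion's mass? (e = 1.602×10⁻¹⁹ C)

m ≈ 8.83×10⁻²⁶ kg

Combine |q|V = ½mv² and r = mv/(|q|B): eliminate v to get m = qB²r²/(2V).
m = (1.602×10⁻¹⁹)(0.258)²(0.186)²/(2·2090) ≈ 8.83×10⁻²⁶ kg.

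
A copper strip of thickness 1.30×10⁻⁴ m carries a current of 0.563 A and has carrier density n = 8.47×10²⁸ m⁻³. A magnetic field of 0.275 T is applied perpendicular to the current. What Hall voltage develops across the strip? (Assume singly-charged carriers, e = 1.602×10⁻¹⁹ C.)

V_H ≈ 8.78×10⁻⁸ V

V_H = IB/(n e t).
V_H = (0.563)(0.275)/((8.47×10²⁸)(1.602×10⁻¹⁹)(1.30×10⁻⁴)) ≈ 8.78×10⁻⁸ V.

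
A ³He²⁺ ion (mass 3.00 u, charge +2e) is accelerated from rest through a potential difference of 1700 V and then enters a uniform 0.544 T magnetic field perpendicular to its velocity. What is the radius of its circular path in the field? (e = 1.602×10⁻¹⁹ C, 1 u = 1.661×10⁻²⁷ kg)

r ≈ 0.0134 m

Acceleration: |q|V = ½mv² ⇒ v = √(2|q|V/m) = √(2·3.204×10⁻¹⁹·1700/4.983×10⁻²⁷) ≈ 4.676×10⁵ m/s.
In the field: r = mv/(|q|B) = (4.983×10⁻²⁷)(4.676×10⁵)/((3.204×10⁻¹⁹)(0.544)) ≈ 0.0134 m.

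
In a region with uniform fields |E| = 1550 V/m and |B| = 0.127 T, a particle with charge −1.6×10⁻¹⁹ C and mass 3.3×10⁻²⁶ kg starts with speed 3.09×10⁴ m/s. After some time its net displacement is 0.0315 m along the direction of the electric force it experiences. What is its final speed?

B does no work; ΔKE = |q|E d.
½mv_f² = ½mv₀² + |q|Ed = ½(3.3×10⁻²⁶)(3.09×10⁴)² + (1.6×10⁻¹⁹)(1550)(0.0315) ≈ 1.575×10⁻¹⁷ J + 7.812×10⁻¹⁸ J ≈ 2.357×10⁻¹⁷ J.
v_f = √(2·2.357×10⁻¹⁷/3.3×10⁻²⁶) ≈ 3.78×10⁴ m/s.

v_f ≈ 3.78×10⁴ m/s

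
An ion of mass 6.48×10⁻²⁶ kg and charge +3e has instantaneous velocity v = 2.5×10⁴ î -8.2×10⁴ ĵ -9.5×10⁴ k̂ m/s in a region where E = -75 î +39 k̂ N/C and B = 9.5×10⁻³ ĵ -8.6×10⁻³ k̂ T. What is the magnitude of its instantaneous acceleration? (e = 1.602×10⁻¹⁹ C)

v×B = (1610, 215, 238) N/C.
E + v×B = (1530, 215, 276) N/C.
F = q(E + v×B) = (4.806×10⁻¹⁹ C)·(1530, 215, 276) = (7.37×10⁻¹⁶, 1.03×10⁻¹⁶, 1.33×10⁻¹⁶) N.
|a| = |F|/m = 7.556×10⁻¹⁶/6.48×10⁻²⁶ ≈ 1.17×10¹⁰ m/s².

|a| ≈ 1.17×10¹⁰ m/s²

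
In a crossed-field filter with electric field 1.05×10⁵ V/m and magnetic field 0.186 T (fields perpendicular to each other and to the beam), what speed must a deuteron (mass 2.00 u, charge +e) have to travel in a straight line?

Zero net Lorentz force requires |qE| = |q v×B|, i.e. E = vB.
v = E/B = 1.05×10⁵/0.186 = 5.65×10⁵ m/s.

v = 5.65×10⁵ m/s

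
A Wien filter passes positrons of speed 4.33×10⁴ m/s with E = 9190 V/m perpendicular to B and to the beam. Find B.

Balance of forces in the selector: qE = qvB ⇒ B = E/v.
B = 9190/4.33×10⁴ = 0.212 T.

B = 0.212 T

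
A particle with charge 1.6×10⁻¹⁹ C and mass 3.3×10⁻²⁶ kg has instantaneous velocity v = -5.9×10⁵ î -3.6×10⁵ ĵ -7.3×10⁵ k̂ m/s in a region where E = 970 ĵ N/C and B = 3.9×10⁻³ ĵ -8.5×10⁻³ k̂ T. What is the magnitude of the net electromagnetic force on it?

v×B = (5910, -5020, -2300) N/C.
E + v×B = (5910, -4040, -2300) N/C.
F = q(E + v×B) = (1.6×10⁻¹⁹ C)·(5910, -4040, -2300) = (9.45×10⁻¹⁶, -6.47×10⁻¹⁶, -3.68×10⁻¹⁶) N.
|F| = 1.20×10⁻¹⁵ N.

|F| ≈ 1.20×10⁻¹⁵ N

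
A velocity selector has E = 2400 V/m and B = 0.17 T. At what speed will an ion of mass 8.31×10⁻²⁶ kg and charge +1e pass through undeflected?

v = 1.4×10⁴ m/s

For undeflected motion the electric and magnetic forces balance: qE = qvB.
v = E/B = 2400/0.17 = 1.4×10⁴ m/s.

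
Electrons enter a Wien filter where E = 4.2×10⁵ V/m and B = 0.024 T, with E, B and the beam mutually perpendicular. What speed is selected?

v = 1.8×10⁷ m/s

For undeflected motion the electric and magnetic forces balance: qE = qvB.
v = E/B = 4.2×10⁵/0.024 = 1.8×10⁷ m/s.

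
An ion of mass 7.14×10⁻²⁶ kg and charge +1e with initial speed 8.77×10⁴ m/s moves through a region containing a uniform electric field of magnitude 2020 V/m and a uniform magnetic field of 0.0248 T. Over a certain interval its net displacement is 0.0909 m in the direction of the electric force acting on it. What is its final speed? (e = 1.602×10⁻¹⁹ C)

B does no work; ΔKE = |q|E d.
½mv_f² = ½mv₀² + |q|Ed = ½(7.14×10⁻²⁶)(8.77×10⁴)² + (1.602×10⁻¹⁹)(2020)(0.0909) ≈ 2.746×10⁻¹⁶ J + 2.942×10⁻¹⁷ J ≈ 3.040×10⁻¹⁶ J.
v_f = √(2·3.040×10⁻¹⁶/7.14×10⁻²⁶) ≈ 9.23×10⁴ m/s.

v_f ≈ 9.23×10⁴ m/s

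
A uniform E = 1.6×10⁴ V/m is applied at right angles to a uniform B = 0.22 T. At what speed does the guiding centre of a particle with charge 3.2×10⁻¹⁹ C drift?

In crossed fields the guiding centre drifts at v_d = |E×B|/B² = E/B, independent of charge and mass.
v_d = 1.6×10⁴/0.22 = 7.3×10⁴ m/s.

v_d ≈ 7.3×10⁴ m/s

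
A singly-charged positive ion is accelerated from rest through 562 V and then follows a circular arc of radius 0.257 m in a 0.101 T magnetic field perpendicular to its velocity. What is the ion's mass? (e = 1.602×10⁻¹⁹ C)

m ≈ 9.60×10⁻²⁶ kg

Combine |q|V = ½mv² and r = mv/(|q|B): eliminate v to get m = qB²r²/(2V).
m = (1.602×10⁻¹⁹)(0.101)²(0.257)²/(2·562) ≈ 9.60×10⁻²⁶ kg.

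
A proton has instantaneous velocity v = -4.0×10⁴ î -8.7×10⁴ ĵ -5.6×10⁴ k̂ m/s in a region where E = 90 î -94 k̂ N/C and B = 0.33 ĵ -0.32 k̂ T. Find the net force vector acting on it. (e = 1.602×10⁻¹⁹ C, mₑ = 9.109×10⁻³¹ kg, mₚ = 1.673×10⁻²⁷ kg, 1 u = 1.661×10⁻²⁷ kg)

v×B = (4.63×10⁴, -1.28×10⁴, -1.32×10⁴) N/C.
E + v×B = (4.64×10⁴, -1.28×10⁴, -1.33×10⁴) N/C.
F = q(E + v×B) = (1.602×10⁻¹⁹ C)·(4.64×10⁴, -1.28×10⁴, -1.33×10⁴) = (7.43×10⁻¹⁵, -2.05×10⁻¹⁵, -2.13×10⁻¹⁵) N.

F ≈ (7.43×10⁻¹⁵, -2.05×10⁻¹⁵, -2.13×10⁻¹⁵) N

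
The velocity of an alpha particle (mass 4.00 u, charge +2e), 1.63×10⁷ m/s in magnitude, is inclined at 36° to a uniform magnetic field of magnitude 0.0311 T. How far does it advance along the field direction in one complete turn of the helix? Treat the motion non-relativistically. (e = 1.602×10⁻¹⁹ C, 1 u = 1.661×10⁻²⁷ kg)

v∥ = v cosθ = 1.63×10⁷·cos36° ≈ 1.319×10⁷ m/s.
T = 2πm/(|q|B) = 2π(6.644×10⁻²⁷)/((3.204×10⁻¹⁹)(0.0311)) ≈ 4.189×10⁻⁶ s.
pitch = v∥ T = (1.319×10⁷)(4.189×10⁻⁶) ≈ 55.2 m.

p ≈ 55.2 m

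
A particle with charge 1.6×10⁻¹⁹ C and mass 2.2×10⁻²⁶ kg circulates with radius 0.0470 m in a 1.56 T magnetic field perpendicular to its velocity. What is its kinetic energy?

v = |q|Br/m, then KE = ½mv² = (qBr)²/(2m).
v = (1.6×10⁻¹⁹)(1.56)(0.0470)/2.2×10⁻²⁶ ≈ 5.332×10⁵ m/s.
KE = ½(2.2×10⁻²⁶)(5.332×10⁵)² ≈ 3.13×10⁻¹⁵ J.

KE ≈ 3.13×10⁻¹⁵ J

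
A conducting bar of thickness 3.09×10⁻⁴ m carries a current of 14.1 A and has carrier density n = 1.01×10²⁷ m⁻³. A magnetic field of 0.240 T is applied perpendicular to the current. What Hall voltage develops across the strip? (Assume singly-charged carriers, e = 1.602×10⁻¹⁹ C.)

V_H ≈ 6.77×10⁻⁵ V

V_H = IB/(n e t).
V_H = (14.1)(0.240)/((1.01×10²⁷)(1.602×10⁻¹⁹)(3.09×10⁻⁴)) ≈ 6.77×10⁻⁵ V.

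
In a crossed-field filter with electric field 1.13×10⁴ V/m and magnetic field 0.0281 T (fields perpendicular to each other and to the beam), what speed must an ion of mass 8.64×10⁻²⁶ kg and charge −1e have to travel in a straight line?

Straight-line motion ⇒ electric and magnetic forces cancel, so E = vB.
v = E/B = 1.13×10⁴/0.0281 = 4.02×10⁵ m/s.

v = 4.02×10⁵ m/s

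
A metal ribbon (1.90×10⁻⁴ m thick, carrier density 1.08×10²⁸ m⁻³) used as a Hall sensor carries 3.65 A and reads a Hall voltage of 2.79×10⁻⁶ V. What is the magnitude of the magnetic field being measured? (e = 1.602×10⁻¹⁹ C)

From V_H = IB/(n e t), B = V_H n e t / I.
B = (2.79×10⁻⁶)(1.08×10²⁸)(1.602×10⁻¹⁹)(1.90×10⁻⁴)/3.65 ≈ 0.251 T.

B ≈ 0.251 T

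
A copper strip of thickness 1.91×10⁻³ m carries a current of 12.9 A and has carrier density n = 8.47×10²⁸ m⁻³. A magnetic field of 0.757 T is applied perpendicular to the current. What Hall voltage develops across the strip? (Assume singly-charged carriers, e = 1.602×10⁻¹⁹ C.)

V_H = IB/(n e t).
V_H = (12.9)(0.757)/((8.47×10²⁸)(1.602×10⁻¹⁹)(1.91×10⁻³)) ≈ 3.77×10⁻⁷ V.

V_H ≈ 3.77×10⁻⁷ V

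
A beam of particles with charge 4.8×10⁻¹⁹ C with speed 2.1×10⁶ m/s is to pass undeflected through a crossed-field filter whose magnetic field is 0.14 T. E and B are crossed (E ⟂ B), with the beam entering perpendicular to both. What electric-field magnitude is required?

E = 2.9×10⁵ V/m

For straight-line motion qE = qvB, so E = vB.
E = 2.1×10⁶ × 0.14 = 2.9×10⁵ V/m.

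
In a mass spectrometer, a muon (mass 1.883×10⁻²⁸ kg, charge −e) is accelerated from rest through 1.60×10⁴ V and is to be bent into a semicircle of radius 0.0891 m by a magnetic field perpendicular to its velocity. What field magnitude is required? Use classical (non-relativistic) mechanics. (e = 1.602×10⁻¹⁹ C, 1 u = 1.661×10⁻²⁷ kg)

B ≈ 0.0688 T

v = √(2|q|V/m) = √(2·1.602×10⁻¹⁹·1.60×10⁴/1.883×10⁻²⁸) ≈ 5.218×10⁶ m/s.
B = mv/(|q|r) = (1.883×10⁻²⁸)(5.218×10⁶)/((1.602×10⁻¹⁹)(0.0891)) ≈ 0.0688 T.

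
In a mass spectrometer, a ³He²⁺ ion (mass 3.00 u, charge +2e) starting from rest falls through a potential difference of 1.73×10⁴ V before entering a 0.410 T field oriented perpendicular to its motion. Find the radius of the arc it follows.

r ≈ 0.0566 m

Acceleration: |q|V = ½mv² ⇒ v = √(2|q|V/m) = √(2·3.204×10⁻¹⁹·1.73×10⁴/4.983×10⁻²⁷) ≈ 1.492×10⁶ m/s.
In the field: r = mv/(|q|B) = (4.983×10⁻²⁷)(1.492×10⁶)/((3.204×10⁻¹⁹)(0.410)) ≈ 0.0566 m.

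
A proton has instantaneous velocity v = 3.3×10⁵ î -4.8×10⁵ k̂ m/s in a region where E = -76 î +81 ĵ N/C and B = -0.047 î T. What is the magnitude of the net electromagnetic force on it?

v×B = (0, 2.26×10⁴, 0) N/C.
E + v×B = (-76.0, 2.26×10⁴, 0) N/C.
F = q(E + v×B) = (1.602×10⁻¹⁹ C)·(-76.0, 2.26×10⁴, 0) = (-1.22×10⁻¹⁷, 3.63×10⁻¹⁵, 0) N.
|F| = 3.63×10⁻¹⁵ N.

|F| ≈ 3.63×10⁻¹⁵ N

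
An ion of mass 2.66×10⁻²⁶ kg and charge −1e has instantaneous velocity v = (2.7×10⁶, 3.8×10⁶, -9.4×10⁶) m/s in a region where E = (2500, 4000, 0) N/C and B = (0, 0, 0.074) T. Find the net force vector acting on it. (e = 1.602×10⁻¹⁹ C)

F ≈ (-4.54×10⁻¹⁴, 3.14×10⁻¹⁴, 0) N

v×B = (2.81×10⁵, -2.00×10⁵, 0) N/C.
E + v×B = (2.84×10⁵, -1.96×10⁵, 0) N/C.
F = q(E + v×B) = (−1.602×10⁻¹⁹ C)·(2.84×10⁵, -1.96×10⁵, 0) = (-4.54×10⁻¹⁴, 3.14×10⁻¹⁴, 0) N.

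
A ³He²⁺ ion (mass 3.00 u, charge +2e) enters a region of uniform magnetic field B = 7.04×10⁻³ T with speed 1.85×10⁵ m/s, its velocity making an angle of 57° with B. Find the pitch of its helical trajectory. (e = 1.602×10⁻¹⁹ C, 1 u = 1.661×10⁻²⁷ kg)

v∥ = v cosθ = 1.85×10⁵·cos57° ≈ 1.008×10⁵ m/s.
T = 2πm/(|q|B) = 2π(4.983×10⁻²⁷)/((3.204×10⁻¹⁹)(7.04×10⁻³)) ≈ 1.388×10⁻⁵ s.
pitch = v∥ T = (1.008×10⁵)(1.388×10⁻⁵) ≈ 1.40 m.

p ≈ 1.40 m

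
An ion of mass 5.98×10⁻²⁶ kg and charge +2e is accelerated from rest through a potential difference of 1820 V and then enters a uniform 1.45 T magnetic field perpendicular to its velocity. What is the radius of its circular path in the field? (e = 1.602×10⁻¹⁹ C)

Acceleration: |q|V = ½mv² ⇒ v = √(2|q|V/m) = √(2·3.204×10⁻¹⁹·1820/5.98×10⁻²⁶) ≈ 1.397×10⁵ m/s.
In the field: r = mv/(|q|B) = (5.98×10⁻²⁶)(1.397×10⁵)/((3.204×10⁻¹⁹)(1.45)) ≈ 0.0180 m.

r ≈ 0.0180 m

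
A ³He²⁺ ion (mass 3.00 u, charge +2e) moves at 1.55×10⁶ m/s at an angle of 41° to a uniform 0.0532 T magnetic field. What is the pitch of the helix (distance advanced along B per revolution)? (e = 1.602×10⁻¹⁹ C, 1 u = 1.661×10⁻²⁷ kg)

v∥ = v cosθ = 1.55×10⁶·cos41° ≈ 1.170×10⁶ m/s.
T = 2πm/(|q|B) = 2π(4.983×10⁻²⁷)/((3.204×10⁻¹⁹)(0.0532)) ≈ 1.837×10⁻⁶ s.
pitch = v∥ T = (1.170×10⁶)(1.837×10⁻⁶) ≈ 2.15 m.

p ≈ 2.15 m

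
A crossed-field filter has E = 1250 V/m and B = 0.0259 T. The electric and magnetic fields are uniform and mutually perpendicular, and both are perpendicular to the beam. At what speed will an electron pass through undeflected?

Straight-line motion ⇒ electric and magnetic forces cancel, so E = vB.
v = E/B = 1250/0.0259 = 4.83×10⁴ m/s.
The result is independent of the particle's charge and mass.

v = 4.83×10⁴ m/s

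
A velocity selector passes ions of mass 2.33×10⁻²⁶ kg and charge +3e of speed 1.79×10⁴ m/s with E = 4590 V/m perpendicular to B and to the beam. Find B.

B = 0.256 T

Balance of forces in the selector: qE = qvB ⇒ B = E/v.
B = 4590/1.79×10⁴ = 0.256 T.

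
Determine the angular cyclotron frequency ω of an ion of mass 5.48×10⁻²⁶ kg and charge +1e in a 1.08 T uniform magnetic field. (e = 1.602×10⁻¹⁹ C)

ω = |q|B/m.
ω = (1.602×10⁻¹⁹)(1.08)/5.48×10⁻²⁶ ≈ 3.16×10⁶ rad/s.

ω ≈ 3.16×10⁶ rad/s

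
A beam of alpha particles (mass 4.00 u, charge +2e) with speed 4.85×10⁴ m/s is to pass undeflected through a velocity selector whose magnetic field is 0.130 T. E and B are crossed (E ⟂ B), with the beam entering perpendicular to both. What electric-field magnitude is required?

For straight-line motion qE = qvB, so E = vB.
E = 4.85×10⁴ × 0.130 = 6300 V/m.

E = 6300 V/m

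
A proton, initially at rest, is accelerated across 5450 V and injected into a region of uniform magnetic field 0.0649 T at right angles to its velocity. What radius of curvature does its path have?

Acceleration: |q|V = ½mv² ⇒ v = √(2|q|V/m) = √(2·1.602×10⁻¹⁹·5450/1.673×10⁻²⁷) ≈ 1.022×10⁶ m/s.
In the field: r = mv/(|q|B) = (1.673×10⁻²⁷)(1.022×10⁶)/((1.602×10⁻¹⁹)(0.0649)) ≈ 0.164 m.

r ≈ 0.164 m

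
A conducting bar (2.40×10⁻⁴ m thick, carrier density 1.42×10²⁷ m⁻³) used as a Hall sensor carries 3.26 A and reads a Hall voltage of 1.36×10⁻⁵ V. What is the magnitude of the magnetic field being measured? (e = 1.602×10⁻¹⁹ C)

From V_H = IB/(n e t), B = V_H n e t / I.
B = (1.36×10⁻⁵)(1.42×10²⁷)(1.602×10⁻¹⁹)(2.40×10⁻⁴)/3.26 ≈ 0.228 T.

B ≈ 0.228 T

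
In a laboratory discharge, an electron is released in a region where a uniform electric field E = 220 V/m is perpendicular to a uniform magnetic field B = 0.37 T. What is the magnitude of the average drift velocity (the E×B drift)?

In crossed fields the guiding centre drifts at v_d = |E×B|/B² = E/B, independent of charge and mass.
v_d = 220/0.37 = 590 m/s.

v_d ≈ 590 m/s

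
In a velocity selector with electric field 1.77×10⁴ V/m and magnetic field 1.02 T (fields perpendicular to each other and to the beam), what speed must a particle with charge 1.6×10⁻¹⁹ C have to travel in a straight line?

For undeflected motion the electric and magnetic forces balance: qE = qvB.
v = E/B = 1.77×10⁴/1.02 = 1.74×10⁴ m/s.

v = 1.74×10⁴ m/s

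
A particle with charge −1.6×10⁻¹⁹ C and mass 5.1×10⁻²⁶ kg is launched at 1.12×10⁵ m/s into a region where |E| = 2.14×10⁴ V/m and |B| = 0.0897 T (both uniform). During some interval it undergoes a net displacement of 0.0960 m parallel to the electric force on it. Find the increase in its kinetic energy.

ΔKE ≈ 3.29×10⁻¹⁶ J

The magnetic force is always ⟂ v and does no work; only the electric force changes KE.
ΔKE = F_E · d = |q|E d = (1.6×10⁻¹⁹)(2.14×10⁴)(0.0960) ≈ 3.29×10⁻¹⁶ J.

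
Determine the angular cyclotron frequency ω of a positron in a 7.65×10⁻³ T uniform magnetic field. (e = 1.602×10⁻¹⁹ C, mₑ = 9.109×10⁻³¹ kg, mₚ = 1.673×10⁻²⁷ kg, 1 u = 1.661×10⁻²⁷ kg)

ω ≈ 1.35×10⁹ rad/s

ω = |q|B/m.
ω = (1.602×10⁻¹⁹)(7.65×10⁻³)/9.109×10⁻³¹ ≈ 1.35×10⁹ rad/s.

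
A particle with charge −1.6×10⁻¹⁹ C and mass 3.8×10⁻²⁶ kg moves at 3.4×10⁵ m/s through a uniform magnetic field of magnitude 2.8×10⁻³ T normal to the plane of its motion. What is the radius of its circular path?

The magnetic force provides the centripetal force: |q|vB = mv²/r.
r = mv/(|q|B) = (3.8×10⁻²⁶)(3.4×10⁵)/((1.6×10⁻¹⁹)(2.8×10⁻³)) ≈ 29 m.

r ≈ 29 m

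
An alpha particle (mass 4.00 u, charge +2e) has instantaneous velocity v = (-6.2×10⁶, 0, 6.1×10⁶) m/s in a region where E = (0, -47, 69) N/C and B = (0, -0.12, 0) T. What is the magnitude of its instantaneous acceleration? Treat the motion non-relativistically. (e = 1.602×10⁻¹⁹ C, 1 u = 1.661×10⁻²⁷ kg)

v×B = (7.32×10⁵, 0, 7.44×10⁵) N/C.
E + v×B = (7.32×10⁵, -47.0, 7.44×10⁵) N/C.
F = q(E + v×B) = (3.204×10⁻¹⁹ C)·(7.32×10⁵, -47.0, 7.44×10⁵) = (2.35×10⁻¹³, -1.51×10⁻¹⁷, 2.38×10⁻¹³) N.
|a| = |F|/m = 3.344×10⁻¹³/6.644×10⁻²⁷ ≈ 5.03×10¹³ m/s².

|a| ≈ 5.03×10¹³ m/s²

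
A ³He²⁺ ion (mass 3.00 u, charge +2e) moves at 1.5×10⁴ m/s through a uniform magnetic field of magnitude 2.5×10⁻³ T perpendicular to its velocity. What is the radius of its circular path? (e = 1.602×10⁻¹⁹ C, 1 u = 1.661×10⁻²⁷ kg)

The magnetic force provides the centripetal force: |q|vB = mv²/r.
r = mv/(|q|B) = (4.983×10⁻²⁷)(1.5×10⁴)/((3.204×10⁻¹⁹)(2.5×10⁻³)) ≈ 0.093 m.

r ≈ 0.093 m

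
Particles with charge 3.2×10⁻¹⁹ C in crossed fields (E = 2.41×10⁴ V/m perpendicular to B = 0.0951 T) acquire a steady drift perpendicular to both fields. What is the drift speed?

The E×B drift speed is v_d = E/B.
v_d = 2.41×10⁴/0.0951 = 2.53×10⁵ m/s.

v_d ≈ 2.53×10⁵ m/s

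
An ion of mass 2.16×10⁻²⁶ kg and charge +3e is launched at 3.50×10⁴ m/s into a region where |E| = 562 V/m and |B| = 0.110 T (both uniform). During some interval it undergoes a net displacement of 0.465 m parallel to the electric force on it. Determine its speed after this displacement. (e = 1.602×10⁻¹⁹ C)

B does no work; ΔKE = |q|E d.
½mv_f² = ½mv₀² + |q|Ed = ½(2.16×10⁻²⁶)(3.50×10⁴)² + (4.806×10⁻¹⁹)(562)(0.465) ≈ 1.323×10⁻¹⁷ J + 1.256×10⁻¹⁶ J ≈ 1.388×10⁻¹⁶ J.
v_f = √(2·1.388×10⁻¹⁶/2.16×10⁻²⁶) ≈ 1.13×10⁵ m/s.

v_f ≈ 1.13×10⁵ m/s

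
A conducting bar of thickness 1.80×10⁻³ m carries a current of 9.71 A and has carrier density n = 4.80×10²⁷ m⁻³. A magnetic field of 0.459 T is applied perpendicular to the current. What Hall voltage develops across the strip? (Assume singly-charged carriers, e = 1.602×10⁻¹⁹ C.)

V_H = IB/(n e t).
V_H = (9.71)(0.459)/((4.80×10²⁷)(1.602×10⁻¹⁹)(1.80×10⁻³)) ≈ 3.22×10⁻⁶ V.

V_H ≈ 3.22×10⁻⁶ V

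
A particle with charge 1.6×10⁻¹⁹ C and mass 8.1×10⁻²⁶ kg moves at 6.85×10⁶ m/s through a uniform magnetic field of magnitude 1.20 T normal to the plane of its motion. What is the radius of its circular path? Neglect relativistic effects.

The magnetic force provides the centripetal force: |q|vB = mv²/r.
r = mv/(|q|B) = (8.1×10⁻²⁶)(6.85×10⁶)/((1.6×10⁻¹⁹)(1.20)) ≈ 2.89 m.

r ≈ 2.89 m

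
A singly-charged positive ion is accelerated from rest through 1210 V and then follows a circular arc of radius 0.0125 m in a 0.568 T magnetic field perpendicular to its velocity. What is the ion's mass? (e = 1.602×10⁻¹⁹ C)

m ≈ 3.34×10⁻²⁷ kg

Combine |q|V = ½mv² and r = mv/(|q|B): eliminate v to get m = qB²r²/(2V).
m = (1.602×10⁻¹⁹)(0.568)²(0.0125)²/(2·1210) ≈ 3.34×10⁻²⁷ kg.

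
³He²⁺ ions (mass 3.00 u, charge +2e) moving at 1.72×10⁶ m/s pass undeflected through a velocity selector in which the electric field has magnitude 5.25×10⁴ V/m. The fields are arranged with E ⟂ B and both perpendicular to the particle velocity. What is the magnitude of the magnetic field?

B = 0.0305 T

Balance of forces in the selector: qE = qvB ⇒ B = E/v.
B = 5.25×10⁴/1.72×10⁶ = 0.0305 T.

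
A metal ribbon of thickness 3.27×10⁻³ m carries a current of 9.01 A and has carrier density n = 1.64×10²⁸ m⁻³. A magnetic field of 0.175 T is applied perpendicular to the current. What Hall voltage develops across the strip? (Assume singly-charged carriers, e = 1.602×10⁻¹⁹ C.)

V_H ≈ 1.84×10⁻⁷ V

V_H = IB/(n e t).
V_H = (9.01)(0.175)/((1.64×10²⁸)(1.602×10⁻¹⁹)(3.27×10⁻³)) ≈ 1.84×10⁻⁷ V.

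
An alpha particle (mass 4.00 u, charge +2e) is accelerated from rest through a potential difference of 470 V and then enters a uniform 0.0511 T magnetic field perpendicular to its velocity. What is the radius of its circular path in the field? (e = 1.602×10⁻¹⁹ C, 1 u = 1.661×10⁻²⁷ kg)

Acceleration: |q|V = ½mv² ⇒ v = √(2|q|V/m) = √(2·3.204×10⁻¹⁹·470/6.644×10⁻²⁷) ≈ 2.129×10⁵ m/s.
In the field: r = mv/(|q|B) = (6.644×10⁻²⁷)(2.129×10⁵)/((3.204×10⁻¹⁹)(0.0511)) ≈ 0.0864 m.

r ≈ 0.0864 m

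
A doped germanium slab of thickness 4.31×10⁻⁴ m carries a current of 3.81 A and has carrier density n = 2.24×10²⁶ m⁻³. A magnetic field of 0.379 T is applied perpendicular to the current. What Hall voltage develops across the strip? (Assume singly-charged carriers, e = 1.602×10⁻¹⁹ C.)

V_H = IB/(n e t).
V_H = (3.81)(0.379)/((2.24×10²⁶)(1.602×10⁻¹⁹)(4.31×10⁻⁴)) ≈ 9.34×10⁻⁵ V.

V_H ≈ 9.34×10⁻⁵ V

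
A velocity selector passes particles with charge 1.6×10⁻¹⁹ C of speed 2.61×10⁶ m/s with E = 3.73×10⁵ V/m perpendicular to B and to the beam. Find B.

Balance of forces in the selector: qE = qvB ⇒ B = E/v.
B = 3.73×10⁵/2.61×10⁶ = 0.143 T.

B = 0.143 T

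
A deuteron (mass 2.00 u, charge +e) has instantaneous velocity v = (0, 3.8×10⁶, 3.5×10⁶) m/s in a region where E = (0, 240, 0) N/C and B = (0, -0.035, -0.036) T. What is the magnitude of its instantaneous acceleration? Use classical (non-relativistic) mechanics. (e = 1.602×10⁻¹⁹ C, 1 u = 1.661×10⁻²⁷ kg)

v×B = (-1.43×10⁴, 0, 0) N/C.
E + v×B = (-1.43×10⁴, 240, 0) N/C.
F = q(E + v×B) = (1.602×10⁻¹⁹ C)·(-1.43×10⁴, 240, 0) = (-2.29×10⁻¹⁵, 3.84×10⁻¹⁷, 0) N.
|a| = |F|/m = 2.291×10⁻¹⁵/3.322×10⁻²⁷ ≈ 6.90×10¹¹ m/s².

|a| ≈ 6.90×10¹¹ m/s²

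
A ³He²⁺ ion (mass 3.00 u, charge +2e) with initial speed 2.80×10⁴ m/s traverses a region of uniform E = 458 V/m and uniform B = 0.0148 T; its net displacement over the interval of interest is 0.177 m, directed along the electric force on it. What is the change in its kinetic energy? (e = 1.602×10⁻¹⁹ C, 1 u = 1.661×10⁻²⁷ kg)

The magnetic force is always ⟂ v and does no work; only the electric force changes KE.
ΔKE = F_E · d = |q|E d = (3.204×10⁻¹⁹)(458)(0.177) ≈ 2.60×10⁻¹⁷ J.

ΔKE ≈ 2.60×10⁻¹⁷ J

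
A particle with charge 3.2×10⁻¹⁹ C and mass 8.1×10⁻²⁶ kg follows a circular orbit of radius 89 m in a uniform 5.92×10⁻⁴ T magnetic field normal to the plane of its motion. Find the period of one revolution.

The cyclotron period depends only on m, q, B: T = 2πm/(|q|B).
T = 2π(8.1×10⁻²⁶)/((3.2×10⁻¹⁹)(5.92×10⁻⁴)) ≈ 2.69×10⁻³ s.

T ≈ 2.69×10⁻³ s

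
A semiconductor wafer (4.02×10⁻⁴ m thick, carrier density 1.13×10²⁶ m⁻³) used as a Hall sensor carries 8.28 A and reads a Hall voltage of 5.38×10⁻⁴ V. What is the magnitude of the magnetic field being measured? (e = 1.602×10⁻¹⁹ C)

B ≈ 0.473 T

From V_H = IB/(n e t), B = V_H n e t / I.
B = (5.38×10⁻⁴)(1.13×10²⁶)(1.602×10⁻¹⁹)(4.02×10⁻⁴)/8.28 ≈ 0.473 T.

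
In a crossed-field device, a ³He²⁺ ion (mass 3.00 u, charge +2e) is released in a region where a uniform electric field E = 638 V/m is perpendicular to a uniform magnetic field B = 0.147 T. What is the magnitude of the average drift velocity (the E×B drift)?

The steady drift has the magnetic force balancing the electric force, so v_d = E/B.
v_d = 638/0.147 = 4340 m/s.

v_d ≈ 4340 m/s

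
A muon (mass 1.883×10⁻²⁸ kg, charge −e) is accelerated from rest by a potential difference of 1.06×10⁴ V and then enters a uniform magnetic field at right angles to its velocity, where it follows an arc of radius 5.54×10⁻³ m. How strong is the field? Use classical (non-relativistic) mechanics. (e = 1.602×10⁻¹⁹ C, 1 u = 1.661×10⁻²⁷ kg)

B ≈ 0.901 T

v = √(2|q|V/m) = √(2·1.602×10⁻¹⁹·1.06×10⁴/1.883×10⁻²⁸) ≈ 4.247×10⁶ m/s.
B = mv/(|q|r) = (1.883×10⁻²⁸)(4.247×10⁶)/((1.602×10⁻¹⁹)(5.54×10⁻³)) ≈ 0.901 T.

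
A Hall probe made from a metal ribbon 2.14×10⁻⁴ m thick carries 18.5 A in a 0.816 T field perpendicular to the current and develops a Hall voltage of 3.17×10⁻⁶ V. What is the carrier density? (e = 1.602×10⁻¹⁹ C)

From V_H = IB/(n e t), n = IB/(V_H e t).
n = (18.5)(0.816)/((3.17×10⁻⁶)(1.602×10⁻¹⁹)(2.14×10⁻⁴)) ≈ 1.39×10²⁹ m⁻³.

n ≈ 1.39×10²⁹ m⁻³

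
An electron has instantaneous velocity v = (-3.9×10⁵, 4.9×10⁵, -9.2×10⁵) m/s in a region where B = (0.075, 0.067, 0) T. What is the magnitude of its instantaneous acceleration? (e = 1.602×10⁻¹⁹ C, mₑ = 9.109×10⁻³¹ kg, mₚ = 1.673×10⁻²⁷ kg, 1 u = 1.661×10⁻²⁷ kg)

|a| ≈ 1.97×10¹⁶ m/s²

v×B = (6.16×10⁴, -6.90×10⁴, -6.29×10⁴) N/C.
F = q v×B = (−1.602×10⁻¹⁹ C)·(6.16×10⁴, -6.90×10⁴, -6.29×10⁴) = (-9.87×10⁻¹⁵, 1.11×10⁻¹⁴, 1.01×10⁻¹⁴) N.
|a| = |F|/m = 1.792×10⁻¹⁴/9.109×10⁻³¹ ≈ 1.97×10¹⁶ m/s².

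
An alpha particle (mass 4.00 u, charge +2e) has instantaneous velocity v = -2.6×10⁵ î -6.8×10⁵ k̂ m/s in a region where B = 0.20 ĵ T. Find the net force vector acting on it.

v×B = (1.36×10⁵, 0, -5.20×10⁴) N/C.
F = q v×B = (3.204×10⁻¹⁹ C)·(1.36×10⁵, 0, -5.20×10⁴) = (4.36×10⁻¹⁴, 0, -1.67×10⁻¹⁴) N.

F ≈ (4.36×10⁻¹⁴, 0, -1.67×10⁻¹⁴) N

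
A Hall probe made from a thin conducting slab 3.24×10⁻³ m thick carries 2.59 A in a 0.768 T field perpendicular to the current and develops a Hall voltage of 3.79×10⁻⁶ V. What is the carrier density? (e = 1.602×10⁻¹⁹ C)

From V_H = IB/(n e t), n = IB/(V_H e t).
n = (2.59)(0.768)/((3.79×10⁻⁶)(1.602×10⁻¹⁹)(3.24×10⁻³)) ≈ 1.01×10²⁷ m⁻³.

n ≈ 1.01×10²⁷ m⁻³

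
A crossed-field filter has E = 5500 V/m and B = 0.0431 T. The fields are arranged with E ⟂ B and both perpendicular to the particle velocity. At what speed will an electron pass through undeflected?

Zero net Lorentz force requires |qE| = |q v×B|, i.e. E = vB.
v = E/B = 5500/0.0431 = 1.28×10⁵ m/s.
The result is independent of the particle's charge and mass.

v = 1.28×10⁵ m/s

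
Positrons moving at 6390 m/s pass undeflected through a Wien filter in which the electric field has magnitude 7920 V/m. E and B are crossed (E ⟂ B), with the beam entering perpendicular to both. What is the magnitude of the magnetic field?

Balance of forces in the selector: qE = qvB ⇒ B = E/v.
B = 7920/6390 = 1.24 T.

B = 1.24 T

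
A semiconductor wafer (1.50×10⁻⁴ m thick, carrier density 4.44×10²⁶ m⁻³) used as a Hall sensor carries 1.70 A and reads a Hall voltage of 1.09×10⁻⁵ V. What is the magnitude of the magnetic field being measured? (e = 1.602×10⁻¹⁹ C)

From V_H = IB/(n e t), B = V_H n e t / I.
B = (1.09×10⁻⁵)(4.44×10²⁶)(1.602×10⁻¹⁹)(1.50×10⁻⁴)/1.70 ≈ 0.0684 T.

B ≈ 0.0684 T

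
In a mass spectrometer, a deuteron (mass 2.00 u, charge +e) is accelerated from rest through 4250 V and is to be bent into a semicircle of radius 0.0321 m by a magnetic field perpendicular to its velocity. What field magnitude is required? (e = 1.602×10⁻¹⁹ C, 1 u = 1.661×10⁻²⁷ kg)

v = √(2|q|V/m) = √(2·1.602×10⁻¹⁹·4250/3.322×10⁻²⁷) ≈ 6.402×10⁵ m/s.
B = mv/(|q|r) = (3.322×10⁻²⁷)(6.402×10⁵)/((1.602×10⁻¹⁹)(0.0321)) ≈ 0.414 T.

B ≈ 0.414 T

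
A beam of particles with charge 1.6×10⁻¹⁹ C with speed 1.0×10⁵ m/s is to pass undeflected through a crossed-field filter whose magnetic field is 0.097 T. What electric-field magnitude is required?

For straight-line motion qE = qvB, so E = vB.
E = 1.0×10⁵ × 0.097 = 9700 V/m.

E = 9700 V/m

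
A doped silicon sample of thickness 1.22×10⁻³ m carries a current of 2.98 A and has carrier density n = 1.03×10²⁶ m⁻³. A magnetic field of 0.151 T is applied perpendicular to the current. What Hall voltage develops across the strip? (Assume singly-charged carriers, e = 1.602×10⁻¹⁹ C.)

V_H ≈ 2.24×10⁻⁵ V

V_H = IB/(n e t).
V_H = (2.98)(0.151)/((1.03×10²⁶)(1.602×10⁻¹⁹)(1.22×10⁻³)) ≈ 2.24×10⁻⁵ V.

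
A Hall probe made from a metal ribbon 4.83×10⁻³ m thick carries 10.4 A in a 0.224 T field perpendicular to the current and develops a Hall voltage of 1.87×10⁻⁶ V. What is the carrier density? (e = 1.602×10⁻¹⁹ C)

n ≈ 1.61×10²⁷ m⁻³

From V_H = IB/(n e t), n = IB/(V_H e t).
n = (10.4)(0.224)/((1.87×10⁻⁶)(1.602×10⁻¹⁹)(4.83×10⁻³)) ≈ 1.61×10²⁷ m⁻³.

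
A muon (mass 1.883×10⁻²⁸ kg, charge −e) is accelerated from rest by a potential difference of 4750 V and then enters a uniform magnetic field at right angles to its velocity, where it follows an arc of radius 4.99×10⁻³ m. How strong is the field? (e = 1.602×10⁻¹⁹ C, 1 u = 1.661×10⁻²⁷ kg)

v = √(2|q|V/m) = √(2·1.602×10⁻¹⁹·4750/1.883×10⁻²⁸) ≈ 2.843×10⁶ m/s.
B = mv/(|q|r) = (1.883×10⁻²⁸)(2.843×10⁶)/((1.602×10⁻¹⁹)(4.99×10⁻³)) ≈ 0.670 T.

B ≈ 0.670 T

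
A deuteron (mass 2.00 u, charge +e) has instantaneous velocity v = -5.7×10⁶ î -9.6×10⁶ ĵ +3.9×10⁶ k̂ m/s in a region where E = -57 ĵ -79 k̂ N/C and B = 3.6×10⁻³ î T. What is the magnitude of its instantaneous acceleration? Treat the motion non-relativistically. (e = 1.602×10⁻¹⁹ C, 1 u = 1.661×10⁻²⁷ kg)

v×B = (0, 1.40×10⁴, 3.46×10⁴) N/C.
E + v×B = (0, 1.40×10⁴, 3.45×10⁴) N/C.
F = q(E + v×B) = (1.602×10⁻¹⁹ C)·(0, 1.40×10⁴, 3.45×10⁴) = (0, 2.24×10⁻¹⁵, 5.52×10⁻¹⁵) N.
|a| = |F|/m = 5.961×10⁻¹⁵/3.322×10⁻²⁷ ≈ 1.79×10¹² m/s².

|a| ≈ 1.79×10¹² m/s²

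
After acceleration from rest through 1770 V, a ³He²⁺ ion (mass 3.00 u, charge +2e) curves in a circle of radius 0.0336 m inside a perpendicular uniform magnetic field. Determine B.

v = √(2|q|V/m) = √(2·3.204×10⁻¹⁹·1770/4.983×10⁻²⁷) ≈ 4.771×10⁵ m/s.
B = mv/(|q|r) = (4.983×10⁻²⁷)(4.771×10⁵)/((3.204×10⁻¹⁹)(0.0336)) ≈ 0.221 T.

B ≈ 0.221 T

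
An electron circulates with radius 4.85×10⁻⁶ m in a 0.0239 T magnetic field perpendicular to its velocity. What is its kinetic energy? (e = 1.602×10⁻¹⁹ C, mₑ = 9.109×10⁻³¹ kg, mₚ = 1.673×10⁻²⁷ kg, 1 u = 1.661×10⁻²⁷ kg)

v = |q|Br/m, then KE = ½mv² = (qBr)²/(2m).
v = (1.602×10⁻¹⁹)(0.0239)(4.85×10⁻⁶)/9.109×10⁻³¹ ≈ 2.039×10⁴ m/s.
KE = ½(9.109×10⁻³¹)(2.039×10⁴)² ≈ 1.89×10⁻²² J.

KE ≈ 1.89×10⁻²² J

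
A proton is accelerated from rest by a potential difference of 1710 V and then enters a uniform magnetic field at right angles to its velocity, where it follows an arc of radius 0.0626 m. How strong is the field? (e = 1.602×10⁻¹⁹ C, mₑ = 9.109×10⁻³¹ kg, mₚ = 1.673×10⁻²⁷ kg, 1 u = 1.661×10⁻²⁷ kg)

v = √(2|q|V/m) = √(2·1.602×10⁻¹⁹·1710/1.673×10⁻²⁷) ≈ 5.723×10⁵ m/s.
B = mv/(|q|r) = (1.673×10⁻²⁷)(5.723×10⁵)/((1.602×10⁻¹⁹)(0.0626)) ≈ 0.0955 T.

B ≈ 0.0955 T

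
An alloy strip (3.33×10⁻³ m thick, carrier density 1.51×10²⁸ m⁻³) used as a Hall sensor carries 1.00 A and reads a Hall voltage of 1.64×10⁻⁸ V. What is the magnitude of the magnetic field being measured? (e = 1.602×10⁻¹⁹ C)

From V_H = IB/(n e t), B = V_H n e t / I.
B = (1.64×10⁻⁸)(1.51×10²⁸)(1.602×10⁻¹⁹)(3.33×10⁻³)/1.00 ≈ 0.132 T.

B ≈ 0.132 T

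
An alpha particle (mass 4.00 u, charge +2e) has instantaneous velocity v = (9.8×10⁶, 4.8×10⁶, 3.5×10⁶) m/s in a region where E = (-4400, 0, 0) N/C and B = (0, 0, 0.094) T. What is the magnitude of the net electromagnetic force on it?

v×B = (4.51×10⁵, -9.21×10⁵, 0) N/C.
E + v×B = (4.47×10⁵, -9.21×10⁵, 0) N/C.
F = q(E + v×B) = (3.204×10⁻¹⁹ C)·(4.47×10⁵, -9.21×10⁵, 0) = (1.43×10⁻¹³, -2.95×10⁻¹³, 0) N.
|F| = 3.28×10⁻¹³ N.

|F| ≈ 3.28×10⁻¹³ N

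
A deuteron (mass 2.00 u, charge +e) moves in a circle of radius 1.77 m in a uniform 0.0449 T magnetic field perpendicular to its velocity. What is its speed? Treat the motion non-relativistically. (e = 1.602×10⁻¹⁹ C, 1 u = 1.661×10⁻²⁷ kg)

From |q|vB = mv²/r, v = |q|Br/m.
v = (1.602×10⁻¹⁹)(0.0449)(1.77)/3.322×10⁻²⁷ ≈ 3.83×10⁶ m/s.

v ≈ 3.83×10⁶ m/s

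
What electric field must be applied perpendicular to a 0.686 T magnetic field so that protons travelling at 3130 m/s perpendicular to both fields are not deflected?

For straight-line motion qE = qvB, so E = vB.
E = 3130 × 0.686 = 2150 V/m.

E = 2150 V/m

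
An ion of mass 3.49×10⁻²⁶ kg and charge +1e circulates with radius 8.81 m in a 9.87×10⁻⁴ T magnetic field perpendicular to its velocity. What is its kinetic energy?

KE ≈ 174 eV

v = |q|Br/m, then KE = ½mv² = (qBr)²/(2m).
v = (1.602×10⁻¹⁹)(9.87×10⁻⁴)(8.81)/3.49×10⁻²⁶ ≈ 3.991×10⁴ m/s.
KE = ½(3.49×10⁻²⁶)(3.991×10⁴)² ≈ 2.78×10⁻¹⁷ J = 174 eV.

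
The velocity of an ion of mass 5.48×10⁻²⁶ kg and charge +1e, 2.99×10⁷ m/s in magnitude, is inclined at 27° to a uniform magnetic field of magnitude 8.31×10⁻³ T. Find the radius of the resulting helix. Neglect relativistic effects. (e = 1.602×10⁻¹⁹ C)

v⊥ = v sinθ = 2.99×10⁷·sin27° ≈ 1.357×10⁷ m/s.
r = m v⊥/(|q|B) = (5.48×10⁻²⁶)(1.357×10⁷)/((1.602×10⁻¹⁹)(8.31×10⁻³)) ≈ 559 m.

r ≈ 559 m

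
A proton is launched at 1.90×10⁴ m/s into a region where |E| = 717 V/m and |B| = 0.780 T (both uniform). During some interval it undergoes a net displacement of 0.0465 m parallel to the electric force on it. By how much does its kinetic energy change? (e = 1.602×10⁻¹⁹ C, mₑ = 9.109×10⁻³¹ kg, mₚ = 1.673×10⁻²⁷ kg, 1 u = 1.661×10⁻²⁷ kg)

The magnetic force is always ⟂ v and does no work; only the electric force changes KE.
ΔKE = F_E · d = |q|E d = (1.602×10⁻¹⁹)(717)(0.0465) ≈ 5.34×10⁻¹⁸ J.

ΔKE ≈ 5.34×10⁻¹⁸ J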